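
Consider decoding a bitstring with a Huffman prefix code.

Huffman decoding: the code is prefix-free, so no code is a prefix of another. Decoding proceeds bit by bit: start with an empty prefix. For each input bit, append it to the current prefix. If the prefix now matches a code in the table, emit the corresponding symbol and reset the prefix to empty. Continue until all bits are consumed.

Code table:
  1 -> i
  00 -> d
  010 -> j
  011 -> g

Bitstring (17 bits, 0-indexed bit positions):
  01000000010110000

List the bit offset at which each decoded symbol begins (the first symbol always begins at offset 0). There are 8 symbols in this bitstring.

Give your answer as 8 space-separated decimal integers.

Bit 0: prefix='0' (no match yet)
Bit 1: prefix='01' (no match yet)
Bit 2: prefix='010' -> emit 'j', reset
Bit 3: prefix='0' (no match yet)
Bit 4: prefix='00' -> emit 'd', reset
Bit 5: prefix='0' (no match yet)
Bit 6: prefix='00' -> emit 'd', reset
Bit 7: prefix='0' (no match yet)
Bit 8: prefix='00' -> emit 'd', reset
Bit 9: prefix='1' -> emit 'i', reset
Bit 10: prefix='0' (no match yet)
Bit 11: prefix='01' (no match yet)
Bit 12: prefix='011' -> emit 'g', reset
Bit 13: prefix='0' (no match yet)
Bit 14: prefix='00' -> emit 'd', reset
Bit 15: prefix='0' (no match yet)
Bit 16: prefix='00' -> emit 'd', reset

Answer: 0 3 5 7 9 10 13 15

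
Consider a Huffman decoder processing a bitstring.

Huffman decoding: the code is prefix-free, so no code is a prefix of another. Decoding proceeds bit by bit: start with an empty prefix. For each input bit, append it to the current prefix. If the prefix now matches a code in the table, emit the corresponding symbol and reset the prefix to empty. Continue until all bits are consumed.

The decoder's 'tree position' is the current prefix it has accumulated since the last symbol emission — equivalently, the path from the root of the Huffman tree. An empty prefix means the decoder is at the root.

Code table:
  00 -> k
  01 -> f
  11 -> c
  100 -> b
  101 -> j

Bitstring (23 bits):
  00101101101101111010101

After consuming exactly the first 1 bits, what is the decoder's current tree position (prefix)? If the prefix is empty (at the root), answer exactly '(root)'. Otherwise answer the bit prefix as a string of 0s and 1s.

Answer: 0

Derivation:
Bit 0: prefix='0' (no match yet)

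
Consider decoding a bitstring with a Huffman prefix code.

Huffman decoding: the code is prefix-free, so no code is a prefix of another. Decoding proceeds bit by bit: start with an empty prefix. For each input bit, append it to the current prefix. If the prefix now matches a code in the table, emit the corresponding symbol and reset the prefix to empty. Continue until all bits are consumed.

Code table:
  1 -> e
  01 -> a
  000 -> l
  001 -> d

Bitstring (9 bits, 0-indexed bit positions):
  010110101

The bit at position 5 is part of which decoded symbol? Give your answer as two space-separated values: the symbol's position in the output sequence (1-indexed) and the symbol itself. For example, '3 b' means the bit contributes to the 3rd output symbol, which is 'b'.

Answer: 4 a

Derivation:
Bit 0: prefix='0' (no match yet)
Bit 1: prefix='01' -> emit 'a', reset
Bit 2: prefix='0' (no match yet)
Bit 3: prefix='01' -> emit 'a', reset
Bit 4: prefix='1' -> emit 'e', reset
Bit 5: prefix='0' (no match yet)
Bit 6: prefix='01' -> emit 'a', reset
Bit 7: prefix='0' (no match yet)
Bit 8: prefix='01' -> emit 'a', reset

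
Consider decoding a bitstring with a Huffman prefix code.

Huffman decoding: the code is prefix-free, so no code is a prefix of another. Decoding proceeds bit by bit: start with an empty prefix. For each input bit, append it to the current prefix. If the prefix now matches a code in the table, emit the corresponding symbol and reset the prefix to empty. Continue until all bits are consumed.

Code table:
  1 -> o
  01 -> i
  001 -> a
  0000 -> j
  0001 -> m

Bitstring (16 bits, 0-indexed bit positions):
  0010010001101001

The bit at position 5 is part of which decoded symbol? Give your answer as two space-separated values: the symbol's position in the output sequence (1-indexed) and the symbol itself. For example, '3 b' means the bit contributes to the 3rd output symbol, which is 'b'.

Bit 0: prefix='0' (no match yet)
Bit 1: prefix='00' (no match yet)
Bit 2: prefix='001' -> emit 'a', reset
Bit 3: prefix='0' (no match yet)
Bit 4: prefix='00' (no match yet)
Bit 5: prefix='001' -> emit 'a', reset
Bit 6: prefix='0' (no match yet)
Bit 7: prefix='00' (no match yet)
Bit 8: prefix='000' (no match yet)
Bit 9: prefix='0001' -> emit 'm', reset

Answer: 2 a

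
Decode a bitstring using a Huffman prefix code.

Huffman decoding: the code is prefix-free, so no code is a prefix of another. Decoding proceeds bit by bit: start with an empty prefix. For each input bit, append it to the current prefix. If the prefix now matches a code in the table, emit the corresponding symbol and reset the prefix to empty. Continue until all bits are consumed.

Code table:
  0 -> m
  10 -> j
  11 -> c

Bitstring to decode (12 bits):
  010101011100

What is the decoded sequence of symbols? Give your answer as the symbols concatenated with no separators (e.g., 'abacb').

Bit 0: prefix='0' -> emit 'm', reset
Bit 1: prefix='1' (no match yet)
Bit 2: prefix='10' -> emit 'j', reset
Bit 3: prefix='1' (no match yet)
Bit 4: prefix='10' -> emit 'j', reset
Bit 5: prefix='1' (no match yet)
Bit 6: prefix='10' -> emit 'j', reset
Bit 7: prefix='1' (no match yet)
Bit 8: prefix='11' -> emit 'c', reset
Bit 9: prefix='1' (no match yet)
Bit 10: prefix='10' -> emit 'j', reset
Bit 11: prefix='0' -> emit 'm', reset

Answer: mjjjcjm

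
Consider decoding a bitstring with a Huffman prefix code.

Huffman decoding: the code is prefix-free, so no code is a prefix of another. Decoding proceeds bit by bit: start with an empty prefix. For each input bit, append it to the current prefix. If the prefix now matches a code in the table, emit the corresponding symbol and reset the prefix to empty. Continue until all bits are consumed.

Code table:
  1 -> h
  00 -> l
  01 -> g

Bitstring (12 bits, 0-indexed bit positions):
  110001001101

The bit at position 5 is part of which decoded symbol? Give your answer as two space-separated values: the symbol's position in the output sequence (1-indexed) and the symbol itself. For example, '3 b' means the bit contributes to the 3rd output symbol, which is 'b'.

Bit 0: prefix='1' -> emit 'h', reset
Bit 1: prefix='1' -> emit 'h', reset
Bit 2: prefix='0' (no match yet)
Bit 3: prefix='00' -> emit 'l', reset
Bit 4: prefix='0' (no match yet)
Bit 5: prefix='01' -> emit 'g', reset
Bit 6: prefix='0' (no match yet)
Bit 7: prefix='00' -> emit 'l', reset
Bit 8: prefix='1' -> emit 'h', reset
Bit 9: prefix='1' -> emit 'h', reset

Answer: 4 g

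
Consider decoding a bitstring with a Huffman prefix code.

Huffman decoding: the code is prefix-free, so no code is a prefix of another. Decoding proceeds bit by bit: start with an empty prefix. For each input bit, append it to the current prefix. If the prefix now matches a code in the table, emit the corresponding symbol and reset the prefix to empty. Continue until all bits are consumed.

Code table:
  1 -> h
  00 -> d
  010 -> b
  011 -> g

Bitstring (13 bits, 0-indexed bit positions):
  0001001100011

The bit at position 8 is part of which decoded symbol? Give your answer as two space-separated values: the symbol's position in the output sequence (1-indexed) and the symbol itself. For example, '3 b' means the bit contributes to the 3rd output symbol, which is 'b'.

Bit 0: prefix='0' (no match yet)
Bit 1: prefix='00' -> emit 'd', reset
Bit 2: prefix='0' (no match yet)
Bit 3: prefix='01' (no match yet)
Bit 4: prefix='010' -> emit 'b', reset
Bit 5: prefix='0' (no match yet)
Bit 6: prefix='01' (no match yet)
Bit 7: prefix='011' -> emit 'g', reset
Bit 8: prefix='0' (no match yet)
Bit 9: prefix='00' -> emit 'd', reset
Bit 10: prefix='0' (no match yet)
Bit 11: prefix='01' (no match yet)
Bit 12: prefix='011' -> emit 'g', reset

Answer: 4 d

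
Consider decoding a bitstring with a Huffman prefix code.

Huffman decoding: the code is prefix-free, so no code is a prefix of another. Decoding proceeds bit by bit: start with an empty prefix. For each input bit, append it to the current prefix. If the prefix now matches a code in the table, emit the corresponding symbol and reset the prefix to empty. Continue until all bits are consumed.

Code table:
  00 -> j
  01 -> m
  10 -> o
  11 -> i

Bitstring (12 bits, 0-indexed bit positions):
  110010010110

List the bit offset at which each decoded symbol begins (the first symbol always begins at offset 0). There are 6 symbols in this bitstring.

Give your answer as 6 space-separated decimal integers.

Bit 0: prefix='1' (no match yet)
Bit 1: prefix='11' -> emit 'i', reset
Bit 2: prefix='0' (no match yet)
Bit 3: prefix='00' -> emit 'j', reset
Bit 4: prefix='1' (no match yet)
Bit 5: prefix='10' -> emit 'o', reset
Bit 6: prefix='0' (no match yet)
Bit 7: prefix='01' -> emit 'm', reset
Bit 8: prefix='0' (no match yet)
Bit 9: prefix='01' -> emit 'm', reset
Bit 10: prefix='1' (no match yet)
Bit 11: prefix='10' -> emit 'o', reset

Answer: 0 2 4 6 8 10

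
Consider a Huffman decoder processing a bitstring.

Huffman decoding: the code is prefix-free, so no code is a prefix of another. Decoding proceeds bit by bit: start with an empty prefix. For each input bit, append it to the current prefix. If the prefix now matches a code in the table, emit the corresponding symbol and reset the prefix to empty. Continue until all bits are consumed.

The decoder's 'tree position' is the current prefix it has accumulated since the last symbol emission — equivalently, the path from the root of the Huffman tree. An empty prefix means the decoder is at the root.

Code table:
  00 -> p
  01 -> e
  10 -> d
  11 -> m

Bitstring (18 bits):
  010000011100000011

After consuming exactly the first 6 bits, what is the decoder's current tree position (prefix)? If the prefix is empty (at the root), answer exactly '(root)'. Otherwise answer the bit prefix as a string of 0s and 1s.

Answer: (root)

Derivation:
Bit 0: prefix='0' (no match yet)
Bit 1: prefix='01' -> emit 'e', reset
Bit 2: prefix='0' (no match yet)
Bit 3: prefix='00' -> emit 'p', reset
Bit 4: prefix='0' (no match yet)
Bit 5: prefix='00' -> emit 'p', reset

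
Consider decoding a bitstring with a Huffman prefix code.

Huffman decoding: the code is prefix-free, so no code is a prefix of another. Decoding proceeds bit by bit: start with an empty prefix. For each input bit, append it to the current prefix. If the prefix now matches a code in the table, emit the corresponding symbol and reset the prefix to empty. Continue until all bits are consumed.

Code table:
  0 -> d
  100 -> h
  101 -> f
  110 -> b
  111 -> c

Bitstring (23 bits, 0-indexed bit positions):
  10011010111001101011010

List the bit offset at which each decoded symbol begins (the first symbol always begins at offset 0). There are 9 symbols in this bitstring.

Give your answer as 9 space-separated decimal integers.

Bit 0: prefix='1' (no match yet)
Bit 1: prefix='10' (no match yet)
Bit 2: prefix='100' -> emit 'h', reset
Bit 3: prefix='1' (no match yet)
Bit 4: prefix='11' (no match yet)
Bit 5: prefix='110' -> emit 'b', reset
Bit 6: prefix='1' (no match yet)
Bit 7: prefix='10' (no match yet)
Bit 8: prefix='101' -> emit 'f', reset
Bit 9: prefix='1' (no match yet)
Bit 10: prefix='11' (no match yet)
Bit 11: prefix='110' -> emit 'b', reset
Bit 12: prefix='0' -> emit 'd', reset
Bit 13: prefix='1' (no match yet)
Bit 14: prefix='11' (no match yet)
Bit 15: prefix='110' -> emit 'b', reset
Bit 16: prefix='1' (no match yet)
Bit 17: prefix='10' (no match yet)
Bit 18: prefix='101' -> emit 'f', reset
Bit 19: prefix='1' (no match yet)
Bit 20: prefix='10' (no match yet)
Bit 21: prefix='101' -> emit 'f', reset
Bit 22: prefix='0' -> emit 'd', reset

Answer: 0 3 6 9 12 13 16 19 22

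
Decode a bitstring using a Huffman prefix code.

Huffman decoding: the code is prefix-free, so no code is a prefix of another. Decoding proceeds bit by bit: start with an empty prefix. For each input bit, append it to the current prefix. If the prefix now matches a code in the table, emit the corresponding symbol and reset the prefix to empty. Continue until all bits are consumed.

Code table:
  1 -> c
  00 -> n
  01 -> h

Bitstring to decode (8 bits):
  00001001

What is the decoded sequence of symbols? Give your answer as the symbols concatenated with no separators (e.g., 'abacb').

Answer: nncnc

Derivation:
Bit 0: prefix='0' (no match yet)
Bit 1: prefix='00' -> emit 'n', reset
Bit 2: prefix='0' (no match yet)
Bit 3: prefix='00' -> emit 'n', reset
Bit 4: prefix='1' -> emit 'c', reset
Bit 5: prefix='0' (no match yet)
Bit 6: prefix='00' -> emit 'n', reset
Bit 7: prefix='1' -> emit 'c', reset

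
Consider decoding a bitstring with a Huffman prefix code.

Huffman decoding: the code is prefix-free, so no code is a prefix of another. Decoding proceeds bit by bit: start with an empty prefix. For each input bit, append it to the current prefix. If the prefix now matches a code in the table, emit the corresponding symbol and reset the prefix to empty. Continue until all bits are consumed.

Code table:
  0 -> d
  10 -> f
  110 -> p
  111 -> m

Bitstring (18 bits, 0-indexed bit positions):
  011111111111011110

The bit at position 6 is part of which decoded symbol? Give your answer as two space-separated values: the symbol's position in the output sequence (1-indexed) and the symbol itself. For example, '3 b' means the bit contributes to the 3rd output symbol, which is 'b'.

Bit 0: prefix='0' -> emit 'd', reset
Bit 1: prefix='1' (no match yet)
Bit 2: prefix='11' (no match yet)
Bit 3: prefix='111' -> emit 'm', reset
Bit 4: prefix='1' (no match yet)
Bit 5: prefix='11' (no match yet)
Bit 6: prefix='111' -> emit 'm', reset
Bit 7: prefix='1' (no match yet)
Bit 8: prefix='11' (no match yet)
Bit 9: prefix='111' -> emit 'm', reset
Bit 10: prefix='1' (no match yet)

Answer: 3 m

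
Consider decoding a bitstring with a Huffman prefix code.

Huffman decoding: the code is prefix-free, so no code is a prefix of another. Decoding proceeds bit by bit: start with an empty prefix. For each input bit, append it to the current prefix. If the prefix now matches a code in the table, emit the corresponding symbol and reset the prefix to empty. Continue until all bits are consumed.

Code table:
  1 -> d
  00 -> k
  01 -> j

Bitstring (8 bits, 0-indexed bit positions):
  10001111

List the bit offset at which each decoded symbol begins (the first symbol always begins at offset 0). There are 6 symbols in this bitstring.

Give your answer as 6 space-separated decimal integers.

Bit 0: prefix='1' -> emit 'd', reset
Bit 1: prefix='0' (no match yet)
Bit 2: prefix='00' -> emit 'k', reset
Bit 3: prefix='0' (no match yet)
Bit 4: prefix='01' -> emit 'j', reset
Bit 5: prefix='1' -> emit 'd', reset
Bit 6: prefix='1' -> emit 'd', reset
Bit 7: prefix='1' -> emit 'd', reset

Answer: 0 1 3 5 6 7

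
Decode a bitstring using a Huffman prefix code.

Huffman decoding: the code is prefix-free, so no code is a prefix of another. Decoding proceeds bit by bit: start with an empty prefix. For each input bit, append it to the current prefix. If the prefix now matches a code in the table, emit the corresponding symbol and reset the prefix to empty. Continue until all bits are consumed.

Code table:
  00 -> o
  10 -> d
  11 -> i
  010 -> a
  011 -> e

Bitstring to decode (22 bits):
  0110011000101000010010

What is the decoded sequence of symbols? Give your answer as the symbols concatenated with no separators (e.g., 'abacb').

Answer: eoioadoaa

Derivation:
Bit 0: prefix='0' (no match yet)
Bit 1: prefix='01' (no match yet)
Bit 2: prefix='011' -> emit 'e', reset
Bit 3: prefix='0' (no match yet)
Bit 4: prefix='00' -> emit 'o', reset
Bit 5: prefix='1' (no match yet)
Bit 6: prefix='11' -> emit 'i', reset
Bit 7: prefix='0' (no match yet)
Bit 8: prefix='00' -> emit 'o', reset
Bit 9: prefix='0' (no match yet)
Bit 10: prefix='01' (no match yet)
Bit 11: prefix='010' -> emit 'a', reset
Bit 12: prefix='1' (no match yet)
Bit 13: prefix='10' -> emit 'd', reset
Bit 14: prefix='0' (no match yet)
Bit 15: prefix='00' -> emit 'o', reset
Bit 16: prefix='0' (no match yet)
Bit 17: prefix='01' (no match yet)
Bit 18: prefix='010' -> emit 'a', reset
Bit 19: prefix='0' (no match yet)
Bit 20: prefix='01' (no match yet)
Bit 21: prefix='010' -> emit 'a', reset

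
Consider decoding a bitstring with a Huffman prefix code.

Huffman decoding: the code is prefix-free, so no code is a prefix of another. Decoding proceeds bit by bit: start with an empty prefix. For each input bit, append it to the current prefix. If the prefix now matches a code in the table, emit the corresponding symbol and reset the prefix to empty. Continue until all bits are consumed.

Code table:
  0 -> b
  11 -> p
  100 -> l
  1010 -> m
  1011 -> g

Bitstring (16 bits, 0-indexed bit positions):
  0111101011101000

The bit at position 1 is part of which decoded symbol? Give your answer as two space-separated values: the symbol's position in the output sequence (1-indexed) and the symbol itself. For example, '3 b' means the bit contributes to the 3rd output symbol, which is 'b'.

Bit 0: prefix='0' -> emit 'b', reset
Bit 1: prefix='1' (no match yet)
Bit 2: prefix='11' -> emit 'p', reset
Bit 3: prefix='1' (no match yet)
Bit 4: prefix='11' -> emit 'p', reset
Bit 5: prefix='0' -> emit 'b', reset

Answer: 2 p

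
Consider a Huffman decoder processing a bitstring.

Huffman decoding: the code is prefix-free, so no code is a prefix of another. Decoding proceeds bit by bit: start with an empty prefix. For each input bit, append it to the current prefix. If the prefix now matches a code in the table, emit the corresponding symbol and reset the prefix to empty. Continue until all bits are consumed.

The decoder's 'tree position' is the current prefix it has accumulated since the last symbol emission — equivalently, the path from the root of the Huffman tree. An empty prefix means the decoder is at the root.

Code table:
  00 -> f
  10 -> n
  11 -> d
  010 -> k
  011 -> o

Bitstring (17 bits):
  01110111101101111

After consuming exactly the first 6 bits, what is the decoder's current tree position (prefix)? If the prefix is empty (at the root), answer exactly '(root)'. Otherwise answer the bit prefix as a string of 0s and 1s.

Answer: 1

Derivation:
Bit 0: prefix='0' (no match yet)
Bit 1: prefix='01' (no match yet)
Bit 2: prefix='011' -> emit 'o', reset
Bit 3: prefix='1' (no match yet)
Bit 4: prefix='10' -> emit 'n', reset
Bit 5: prefix='1' (no match yet)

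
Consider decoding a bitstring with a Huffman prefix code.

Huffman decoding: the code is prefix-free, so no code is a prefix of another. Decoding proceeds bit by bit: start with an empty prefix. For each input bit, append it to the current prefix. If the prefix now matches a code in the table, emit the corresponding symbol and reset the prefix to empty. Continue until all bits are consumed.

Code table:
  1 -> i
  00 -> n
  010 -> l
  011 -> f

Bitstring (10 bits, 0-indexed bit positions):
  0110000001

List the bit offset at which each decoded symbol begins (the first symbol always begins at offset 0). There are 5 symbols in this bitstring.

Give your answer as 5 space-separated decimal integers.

Answer: 0 3 5 7 9

Derivation:
Bit 0: prefix='0' (no match yet)
Bit 1: prefix='01' (no match yet)
Bit 2: prefix='011' -> emit 'f', reset
Bit 3: prefix='0' (no match yet)
Bit 4: prefix='00' -> emit 'n', reset
Bit 5: prefix='0' (no match yet)
Bit 6: prefix='00' -> emit 'n', reset
Bit 7: prefix='0' (no match yet)
Bit 8: prefix='00' -> emit 'n', reset
Bit 9: prefix='1' -> emit 'i', reset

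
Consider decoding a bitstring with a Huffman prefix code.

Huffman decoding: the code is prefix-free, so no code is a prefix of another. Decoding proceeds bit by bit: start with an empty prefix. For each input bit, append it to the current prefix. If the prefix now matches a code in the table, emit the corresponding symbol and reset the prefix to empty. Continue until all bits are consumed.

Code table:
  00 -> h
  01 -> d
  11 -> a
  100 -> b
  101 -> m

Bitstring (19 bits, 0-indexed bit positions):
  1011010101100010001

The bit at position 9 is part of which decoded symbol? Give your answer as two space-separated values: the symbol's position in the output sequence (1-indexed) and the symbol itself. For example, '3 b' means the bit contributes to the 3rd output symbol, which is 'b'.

Bit 0: prefix='1' (no match yet)
Bit 1: prefix='10' (no match yet)
Bit 2: prefix='101' -> emit 'm', reset
Bit 3: prefix='1' (no match yet)
Bit 4: prefix='10' (no match yet)
Bit 5: prefix='101' -> emit 'm', reset
Bit 6: prefix='0' (no match yet)
Bit 7: prefix='01' -> emit 'd', reset
Bit 8: prefix='0' (no match yet)
Bit 9: prefix='01' -> emit 'd', reset
Bit 10: prefix='1' (no match yet)
Bit 11: prefix='10' (no match yet)
Bit 12: prefix='100' -> emit 'b', reset
Bit 13: prefix='0' (no match yet)

Answer: 4 d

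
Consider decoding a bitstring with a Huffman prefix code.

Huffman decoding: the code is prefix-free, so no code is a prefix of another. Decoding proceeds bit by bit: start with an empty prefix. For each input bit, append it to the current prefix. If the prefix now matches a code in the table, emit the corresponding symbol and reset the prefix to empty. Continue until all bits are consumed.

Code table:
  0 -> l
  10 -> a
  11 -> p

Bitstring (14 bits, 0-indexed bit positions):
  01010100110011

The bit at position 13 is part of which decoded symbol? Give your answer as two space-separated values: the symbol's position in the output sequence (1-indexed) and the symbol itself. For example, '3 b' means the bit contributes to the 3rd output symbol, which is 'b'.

Answer: 9 p

Derivation:
Bit 0: prefix='0' -> emit 'l', reset
Bit 1: prefix='1' (no match yet)
Bit 2: prefix='10' -> emit 'a', reset
Bit 3: prefix='1' (no match yet)
Bit 4: prefix='10' -> emit 'a', reset
Bit 5: prefix='1' (no match yet)
Bit 6: prefix='10' -> emit 'a', reset
Bit 7: prefix='0' -> emit 'l', reset
Bit 8: prefix='1' (no match yet)
Bit 9: prefix='11' -> emit 'p', reset
Bit 10: prefix='0' -> emit 'l', reset
Bit 11: prefix='0' -> emit 'l', reset
Bit 12: prefix='1' (no match yet)
Bit 13: prefix='11' -> emit 'p', reset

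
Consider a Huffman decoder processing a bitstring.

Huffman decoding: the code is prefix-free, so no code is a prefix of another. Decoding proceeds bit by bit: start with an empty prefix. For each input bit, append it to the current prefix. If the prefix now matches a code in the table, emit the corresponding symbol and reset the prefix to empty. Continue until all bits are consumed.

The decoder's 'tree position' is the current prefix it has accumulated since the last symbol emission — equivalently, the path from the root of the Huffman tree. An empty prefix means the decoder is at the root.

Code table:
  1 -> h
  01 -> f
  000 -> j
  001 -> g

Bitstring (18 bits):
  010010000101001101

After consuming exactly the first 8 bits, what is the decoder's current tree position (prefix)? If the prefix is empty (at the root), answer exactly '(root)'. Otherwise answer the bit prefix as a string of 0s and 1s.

Bit 0: prefix='0' (no match yet)
Bit 1: prefix='01' -> emit 'f', reset
Bit 2: prefix='0' (no match yet)
Bit 3: prefix='00' (no match yet)
Bit 4: prefix='001' -> emit 'g', reset
Bit 5: prefix='0' (no match yet)
Bit 6: prefix='00' (no match yet)
Bit 7: prefix='000' -> emit 'j', reset

Answer: (root)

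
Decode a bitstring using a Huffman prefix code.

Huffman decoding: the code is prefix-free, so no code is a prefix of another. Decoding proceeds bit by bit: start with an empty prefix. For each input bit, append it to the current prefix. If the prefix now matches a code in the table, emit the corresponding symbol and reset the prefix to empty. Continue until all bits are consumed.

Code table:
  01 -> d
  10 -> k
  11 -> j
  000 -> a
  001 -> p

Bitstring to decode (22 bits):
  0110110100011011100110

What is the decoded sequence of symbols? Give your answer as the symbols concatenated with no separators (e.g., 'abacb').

Bit 0: prefix='0' (no match yet)
Bit 1: prefix='01' -> emit 'd', reset
Bit 2: prefix='1' (no match yet)
Bit 3: prefix='10' -> emit 'k', reset
Bit 4: prefix='1' (no match yet)
Bit 5: prefix='11' -> emit 'j', reset
Bit 6: prefix='0' (no match yet)
Bit 7: prefix='01' -> emit 'd', reset
Bit 8: prefix='0' (no match yet)
Bit 9: prefix='00' (no match yet)
Bit 10: prefix='000' -> emit 'a', reset
Bit 11: prefix='1' (no match yet)
Bit 12: prefix='11' -> emit 'j', reset
Bit 13: prefix='0' (no match yet)
Bit 14: prefix='01' -> emit 'd', reset
Bit 15: prefix='1' (no match yet)
Bit 16: prefix='11' -> emit 'j', reset
Bit 17: prefix='0' (no match yet)
Bit 18: prefix='00' (no match yet)
Bit 19: prefix='001' -> emit 'p', reset
Bit 20: prefix='1' (no match yet)
Bit 21: prefix='10' -> emit 'k', reset

Answer: dkjdajdjpk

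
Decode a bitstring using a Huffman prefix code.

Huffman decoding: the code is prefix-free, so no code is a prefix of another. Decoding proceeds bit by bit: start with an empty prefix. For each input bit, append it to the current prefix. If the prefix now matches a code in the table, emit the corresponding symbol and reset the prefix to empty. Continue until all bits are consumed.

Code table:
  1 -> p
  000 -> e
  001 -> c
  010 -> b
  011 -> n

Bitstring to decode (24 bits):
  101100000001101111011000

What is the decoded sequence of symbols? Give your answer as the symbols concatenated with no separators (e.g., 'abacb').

Bit 0: prefix='1' -> emit 'p', reset
Bit 1: prefix='0' (no match yet)
Bit 2: prefix='01' (no match yet)
Bit 3: prefix='011' -> emit 'n', reset
Bit 4: prefix='0' (no match yet)
Bit 5: prefix='00' (no match yet)
Bit 6: prefix='000' -> emit 'e', reset
Bit 7: prefix='0' (no match yet)
Bit 8: prefix='00' (no match yet)
Bit 9: prefix='000' -> emit 'e', reset
Bit 10: prefix='0' (no match yet)
Bit 11: prefix='01' (no match yet)
Bit 12: prefix='011' -> emit 'n', reset
Bit 13: prefix='0' (no match yet)
Bit 14: prefix='01' (no match yet)
Bit 15: prefix='011' -> emit 'n', reset
Bit 16: prefix='1' -> emit 'p', reset
Bit 17: prefix='1' -> emit 'p', reset
Bit 18: prefix='0' (no match yet)
Bit 19: prefix='01' (no match yet)
Bit 20: prefix='011' -> emit 'n', reset
Bit 21: prefix='0' (no match yet)
Bit 22: prefix='00' (no match yet)
Bit 23: prefix='000' -> emit 'e', reset

Answer: pneennppne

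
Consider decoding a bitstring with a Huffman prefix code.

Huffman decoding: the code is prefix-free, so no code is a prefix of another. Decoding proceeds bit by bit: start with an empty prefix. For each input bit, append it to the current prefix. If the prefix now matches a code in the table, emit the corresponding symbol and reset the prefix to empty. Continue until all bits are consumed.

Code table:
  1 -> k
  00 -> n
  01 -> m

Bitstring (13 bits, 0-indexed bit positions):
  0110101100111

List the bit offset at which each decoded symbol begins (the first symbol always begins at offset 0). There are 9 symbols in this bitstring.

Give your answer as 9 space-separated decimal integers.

Answer: 0 2 3 5 7 8 10 11 12

Derivation:
Bit 0: prefix='0' (no match yet)
Bit 1: prefix='01' -> emit 'm', reset
Bit 2: prefix='1' -> emit 'k', reset
Bit 3: prefix='0' (no match yet)
Bit 4: prefix='01' -> emit 'm', reset
Bit 5: prefix='0' (no match yet)
Bit 6: prefix='01' -> emit 'm', reset
Bit 7: prefix='1' -> emit 'k', reset
Bit 8: prefix='0' (no match yet)
Bit 9: prefix='00' -> emit 'n', reset
Bit 10: prefix='1' -> emit 'k', reset
Bit 11: prefix='1' -> emit 'k', reset
Bit 12: prefix='1' -> emit 'k', reset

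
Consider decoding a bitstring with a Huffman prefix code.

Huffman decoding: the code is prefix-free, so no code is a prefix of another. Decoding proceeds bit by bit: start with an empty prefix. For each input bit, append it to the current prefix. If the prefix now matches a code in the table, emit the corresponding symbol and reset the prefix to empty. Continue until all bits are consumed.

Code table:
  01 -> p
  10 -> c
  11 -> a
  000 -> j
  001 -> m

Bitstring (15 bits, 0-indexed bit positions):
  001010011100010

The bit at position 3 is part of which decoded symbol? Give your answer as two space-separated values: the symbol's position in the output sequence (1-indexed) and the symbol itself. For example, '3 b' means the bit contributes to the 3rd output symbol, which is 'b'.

Answer: 2 p

Derivation:
Bit 0: prefix='0' (no match yet)
Bit 1: prefix='00' (no match yet)
Bit 2: prefix='001' -> emit 'm', reset
Bit 3: prefix='0' (no match yet)
Bit 4: prefix='01' -> emit 'p', reset
Bit 5: prefix='0' (no match yet)
Bit 6: prefix='00' (no match yet)
Bit 7: prefix='001' -> emit 'm', reset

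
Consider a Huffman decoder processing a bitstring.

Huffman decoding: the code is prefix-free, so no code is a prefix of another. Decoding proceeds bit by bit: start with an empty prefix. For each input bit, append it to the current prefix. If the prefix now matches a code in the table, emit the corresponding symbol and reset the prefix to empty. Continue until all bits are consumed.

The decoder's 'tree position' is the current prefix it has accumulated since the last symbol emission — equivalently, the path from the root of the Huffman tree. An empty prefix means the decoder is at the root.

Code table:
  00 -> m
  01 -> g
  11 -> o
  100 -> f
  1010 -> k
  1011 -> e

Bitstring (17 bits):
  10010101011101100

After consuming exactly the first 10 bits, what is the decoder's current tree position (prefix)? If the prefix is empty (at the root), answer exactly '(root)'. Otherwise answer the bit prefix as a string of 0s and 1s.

Bit 0: prefix='1' (no match yet)
Bit 1: prefix='10' (no match yet)
Bit 2: prefix='100' -> emit 'f', reset
Bit 3: prefix='1' (no match yet)
Bit 4: prefix='10' (no match yet)
Bit 5: prefix='101' (no match yet)
Bit 6: prefix='1010' -> emit 'k', reset
Bit 7: prefix='1' (no match yet)
Bit 8: prefix='10' (no match yet)
Bit 9: prefix='101' (no match yet)

Answer: 101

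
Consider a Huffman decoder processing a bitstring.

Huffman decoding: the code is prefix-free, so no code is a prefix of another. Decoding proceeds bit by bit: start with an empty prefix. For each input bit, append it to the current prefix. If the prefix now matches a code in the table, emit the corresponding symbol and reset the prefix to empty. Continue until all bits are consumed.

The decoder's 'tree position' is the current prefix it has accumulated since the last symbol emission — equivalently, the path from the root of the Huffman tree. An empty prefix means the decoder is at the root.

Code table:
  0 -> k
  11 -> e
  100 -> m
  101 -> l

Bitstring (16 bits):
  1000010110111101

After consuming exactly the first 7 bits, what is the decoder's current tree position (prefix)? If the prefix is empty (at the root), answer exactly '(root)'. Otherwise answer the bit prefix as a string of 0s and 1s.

Bit 0: prefix='1' (no match yet)
Bit 1: prefix='10' (no match yet)
Bit 2: prefix='100' -> emit 'm', reset
Bit 3: prefix='0' -> emit 'k', reset
Bit 4: prefix='0' -> emit 'k', reset
Bit 5: prefix='1' (no match yet)
Bit 6: prefix='10' (no match yet)

Answer: 10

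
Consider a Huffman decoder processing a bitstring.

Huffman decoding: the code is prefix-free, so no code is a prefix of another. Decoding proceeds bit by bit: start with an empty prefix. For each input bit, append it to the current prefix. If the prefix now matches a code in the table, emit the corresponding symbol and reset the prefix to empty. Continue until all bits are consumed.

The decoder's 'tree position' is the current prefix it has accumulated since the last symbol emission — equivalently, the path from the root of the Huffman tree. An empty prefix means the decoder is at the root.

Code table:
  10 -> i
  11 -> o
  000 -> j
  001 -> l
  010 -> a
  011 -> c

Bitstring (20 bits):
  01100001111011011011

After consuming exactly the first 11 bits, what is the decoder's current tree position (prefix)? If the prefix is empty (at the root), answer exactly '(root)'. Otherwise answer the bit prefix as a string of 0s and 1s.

Bit 0: prefix='0' (no match yet)
Bit 1: prefix='01' (no match yet)
Bit 2: prefix='011' -> emit 'c', reset
Bit 3: prefix='0' (no match yet)
Bit 4: prefix='00' (no match yet)
Bit 5: prefix='000' -> emit 'j', reset
Bit 6: prefix='0' (no match yet)
Bit 7: prefix='01' (no match yet)
Bit 8: prefix='011' -> emit 'c', reset
Bit 9: prefix='1' (no match yet)
Bit 10: prefix='11' -> emit 'o', reset

Answer: (root)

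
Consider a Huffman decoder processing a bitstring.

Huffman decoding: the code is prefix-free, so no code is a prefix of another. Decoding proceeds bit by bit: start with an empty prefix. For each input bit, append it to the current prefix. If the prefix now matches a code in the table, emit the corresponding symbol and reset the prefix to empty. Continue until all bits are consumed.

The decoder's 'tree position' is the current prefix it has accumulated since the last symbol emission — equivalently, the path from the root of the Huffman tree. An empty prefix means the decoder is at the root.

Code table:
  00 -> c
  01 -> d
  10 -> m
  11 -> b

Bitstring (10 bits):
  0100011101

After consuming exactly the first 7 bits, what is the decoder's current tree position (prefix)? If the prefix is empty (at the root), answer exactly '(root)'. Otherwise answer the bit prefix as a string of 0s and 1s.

Answer: 1

Derivation:
Bit 0: prefix='0' (no match yet)
Bit 1: prefix='01' -> emit 'd', reset
Bit 2: prefix='0' (no match yet)
Bit 3: prefix='00' -> emit 'c', reset
Bit 4: prefix='0' (no match yet)
Bit 5: prefix='01' -> emit 'd', reset
Bit 6: prefix='1' (no match yet)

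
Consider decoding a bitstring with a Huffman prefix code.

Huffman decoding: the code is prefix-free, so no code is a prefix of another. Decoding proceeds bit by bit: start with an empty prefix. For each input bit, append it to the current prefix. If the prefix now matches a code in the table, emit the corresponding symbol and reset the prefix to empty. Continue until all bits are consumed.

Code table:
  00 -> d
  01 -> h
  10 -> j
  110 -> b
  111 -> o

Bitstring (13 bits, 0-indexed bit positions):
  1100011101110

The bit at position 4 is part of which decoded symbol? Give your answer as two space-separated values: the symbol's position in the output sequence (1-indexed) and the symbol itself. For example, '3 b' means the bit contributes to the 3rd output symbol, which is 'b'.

Bit 0: prefix='1' (no match yet)
Bit 1: prefix='11' (no match yet)
Bit 2: prefix='110' -> emit 'b', reset
Bit 3: prefix='0' (no match yet)
Bit 4: prefix='00' -> emit 'd', reset
Bit 5: prefix='1' (no match yet)
Bit 6: prefix='11' (no match yet)
Bit 7: prefix='111' -> emit 'o', reset
Bit 8: prefix='0' (no match yet)

Answer: 2 d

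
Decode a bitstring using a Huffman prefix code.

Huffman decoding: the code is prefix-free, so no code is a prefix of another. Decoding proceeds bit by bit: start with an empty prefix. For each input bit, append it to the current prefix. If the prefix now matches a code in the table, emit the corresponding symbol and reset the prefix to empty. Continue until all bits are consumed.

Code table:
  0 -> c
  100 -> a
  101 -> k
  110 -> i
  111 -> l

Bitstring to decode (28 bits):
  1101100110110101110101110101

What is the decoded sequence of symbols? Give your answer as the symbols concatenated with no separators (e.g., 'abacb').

Answer: iiciikikik

Derivation:
Bit 0: prefix='1' (no match yet)
Bit 1: prefix='11' (no match yet)
Bit 2: prefix='110' -> emit 'i', reset
Bit 3: prefix='1' (no match yet)
Bit 4: prefix='11' (no match yet)
Bit 5: prefix='110' -> emit 'i', reset
Bit 6: prefix='0' -> emit 'c', reset
Bit 7: prefix='1' (no match yet)
Bit 8: prefix='11' (no match yet)
Bit 9: prefix='110' -> emit 'i', reset
Bit 10: prefix='1' (no match yet)
Bit 11: prefix='11' (no match yet)
Bit 12: prefix='110' -> emit 'i', reset
Bit 13: prefix='1' (no match yet)
Bit 14: prefix='10' (no match yet)
Bit 15: prefix='101' -> emit 'k', reset
Bit 16: prefix='1' (no match yet)
Bit 17: prefix='11' (no match yet)
Bit 18: prefix='110' -> emit 'i', reset
Bit 19: prefix='1' (no match yet)
Bit 20: prefix='10' (no match yet)
Bit 21: prefix='101' -> emit 'k', reset
Bit 22: prefix='1' (no match yet)
Bit 23: prefix='11' (no match yet)
Bit 24: prefix='110' -> emit 'i', reset
Bit 25: prefix='1' (no match yet)
Bit 26: prefix='10' (no match yet)
Bit 27: prefix='101' -> emit 'k', reset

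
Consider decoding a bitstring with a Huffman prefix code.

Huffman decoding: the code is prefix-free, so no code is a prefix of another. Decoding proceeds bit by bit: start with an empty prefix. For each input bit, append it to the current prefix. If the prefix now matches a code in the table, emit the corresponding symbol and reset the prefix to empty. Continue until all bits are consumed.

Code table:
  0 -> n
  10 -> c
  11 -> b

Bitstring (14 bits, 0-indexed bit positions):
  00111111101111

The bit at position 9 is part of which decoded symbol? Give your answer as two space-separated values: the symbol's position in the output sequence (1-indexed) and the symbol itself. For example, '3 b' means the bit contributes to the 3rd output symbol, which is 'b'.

Bit 0: prefix='0' -> emit 'n', reset
Bit 1: prefix='0' -> emit 'n', reset
Bit 2: prefix='1' (no match yet)
Bit 3: prefix='11' -> emit 'b', reset
Bit 4: prefix='1' (no match yet)
Bit 5: prefix='11' -> emit 'b', reset
Bit 6: prefix='1' (no match yet)
Bit 7: prefix='11' -> emit 'b', reset
Bit 8: prefix='1' (no match yet)
Bit 9: prefix='10' -> emit 'c', reset
Bit 10: prefix='1' (no match yet)
Bit 11: prefix='11' -> emit 'b', reset
Bit 12: prefix='1' (no match yet)
Bit 13: prefix='11' -> emit 'b', reset

Answer: 6 c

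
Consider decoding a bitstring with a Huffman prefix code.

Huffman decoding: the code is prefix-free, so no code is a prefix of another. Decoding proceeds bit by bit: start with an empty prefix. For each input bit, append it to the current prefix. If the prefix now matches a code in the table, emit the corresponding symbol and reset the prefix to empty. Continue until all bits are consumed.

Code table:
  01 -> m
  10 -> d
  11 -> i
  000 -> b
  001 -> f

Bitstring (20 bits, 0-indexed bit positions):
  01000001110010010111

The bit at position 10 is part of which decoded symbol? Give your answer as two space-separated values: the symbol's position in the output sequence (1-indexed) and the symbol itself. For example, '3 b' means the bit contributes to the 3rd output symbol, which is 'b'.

Bit 0: prefix='0' (no match yet)
Bit 1: prefix='01' -> emit 'm', reset
Bit 2: prefix='0' (no match yet)
Bit 3: prefix='00' (no match yet)
Bit 4: prefix='000' -> emit 'b', reset
Bit 5: prefix='0' (no match yet)
Bit 6: prefix='00' (no match yet)
Bit 7: prefix='001' -> emit 'f', reset
Bit 8: prefix='1' (no match yet)
Bit 9: prefix='11' -> emit 'i', reset
Bit 10: prefix='0' (no match yet)
Bit 11: prefix='00' (no match yet)
Bit 12: prefix='001' -> emit 'f', reset
Bit 13: prefix='0' (no match yet)
Bit 14: prefix='00' (no match yet)

Answer: 5 f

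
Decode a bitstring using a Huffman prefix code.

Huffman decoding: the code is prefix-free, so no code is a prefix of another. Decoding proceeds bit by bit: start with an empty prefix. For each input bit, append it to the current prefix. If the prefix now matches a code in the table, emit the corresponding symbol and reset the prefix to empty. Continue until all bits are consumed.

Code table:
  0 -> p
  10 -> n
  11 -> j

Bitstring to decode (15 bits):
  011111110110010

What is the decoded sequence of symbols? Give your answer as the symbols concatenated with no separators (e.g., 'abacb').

Answer: pjjjnjppn

Derivation:
Bit 0: prefix='0' -> emit 'p', reset
Bit 1: prefix='1' (no match yet)
Bit 2: prefix='11' -> emit 'j', reset
Bit 3: prefix='1' (no match yet)
Bit 4: prefix='11' -> emit 'j', reset
Bit 5: prefix='1' (no match yet)
Bit 6: prefix='11' -> emit 'j', reset
Bit 7: prefix='1' (no match yet)
Bit 8: prefix='10' -> emit 'n', reset
Bit 9: prefix='1' (no match yet)
Bit 10: prefix='11' -> emit 'j', reset
Bit 11: prefix='0' -> emit 'p', reset
Bit 12: prefix='0' -> emit 'p', reset
Bit 13: prefix='1' (no match yet)
Bit 14: prefix='10' -> emit 'n', reset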